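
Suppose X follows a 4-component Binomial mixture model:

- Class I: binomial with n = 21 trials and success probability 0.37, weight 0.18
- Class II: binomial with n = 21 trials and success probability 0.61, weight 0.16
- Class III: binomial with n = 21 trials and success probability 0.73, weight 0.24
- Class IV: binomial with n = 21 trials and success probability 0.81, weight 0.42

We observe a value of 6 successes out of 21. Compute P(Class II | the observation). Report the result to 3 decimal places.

0.013

The responsibility of component k is π_k f_k(x) divided by Σ_j π_j f_j(x).
Component likelihoods at x = 6 successes out of 21:
  f_I = C(21,6)·0.37^6·0.63^15 = 54264·0.00256573·0.000977481 = 0.136091
  f_II = C(21,6)·0.61^6·0.39^15 = 54264·0.0515204·7.34462e-07 = 0.00205334
  f_III = C(21,6)·0.73^6·0.27^15 = 54264·0.151334·2.95431e-09 = 2.42608e-05
  f_IV = C(21,6)·0.81^6·0.19^15 = 54264·0.28243·1.51811e-11 = 2.32662e-07
Unnormalised posteriors:
  π_I·f_I = 0.18 × 0.136091 = 0.0244964
  π_II·f_II = 0.16 × 0.00205334 = 0.000328534
  π_III·f_III = 0.24 × 2.42608e-05 = 5.8226e-06
  π_IV·f_IV = 0.42 × 2.32662e-07 = 9.77181e-08
Sum: 0.0244964 + 0.000328534 + 5.8226e-06 + 9.77181e-08 = 0.0248309
P(Class II | 6 successes out of 21) = 0.000328534 / 0.0248309 ≈ 0.013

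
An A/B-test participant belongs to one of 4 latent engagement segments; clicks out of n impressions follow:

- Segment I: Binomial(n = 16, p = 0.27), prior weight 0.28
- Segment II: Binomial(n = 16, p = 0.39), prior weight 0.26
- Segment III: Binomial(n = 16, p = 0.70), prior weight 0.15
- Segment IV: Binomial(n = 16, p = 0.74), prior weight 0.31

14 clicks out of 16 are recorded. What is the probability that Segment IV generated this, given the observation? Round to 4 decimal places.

0.7713

Apply Bayes' rule: the posterior for each component is proportional to its prior times its likelihood at x.
Binomial probabilities:
  p_I = C(16,14)·0.27^14·0.73^2 = 120·1.09419e-08·0.5329 = 6.99713e-07
  p_II = C(16,14)·0.39^14·0.61^2 = 120·1.88323e-06·0.3721 = 8.40902e-05
  p_III = C(16,14)·0.70^14·0.30^2 = 120·0.00678223·0.09 = 0.0732481
  p_IV = C(16,14)·0.74^14·0.26^2 = 120·0.0147654·0.0676 = 0.119777
Unnormalised posteriors:
  π_I·p_I = 0.28 × 6.99713e-07 = 1.9592e-07
  π_II·p_II = 0.26 × 8.40902e-05 = 2.18635e-05
  π_III·p_III = 0.15 × 0.0732481 = 0.0109872
  π_IV·p_IV = 0.31 × 0.119777 = 0.0371307
Normaliser: 1.9592e-07 + 2.18635e-05 + 0.0109872 + 0.0371307 = 0.04814
Responsibility of Segment IV: 0.0371307 / 0.04814 ≈ 0.7713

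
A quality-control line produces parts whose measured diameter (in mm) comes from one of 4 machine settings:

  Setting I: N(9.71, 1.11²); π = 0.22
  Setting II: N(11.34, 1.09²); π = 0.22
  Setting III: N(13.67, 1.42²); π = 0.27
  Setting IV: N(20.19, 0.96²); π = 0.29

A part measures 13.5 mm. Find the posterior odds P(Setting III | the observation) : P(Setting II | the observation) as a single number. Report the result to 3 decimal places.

6.663

The posterior odds equal the prior odds times the likelihood ratio: (w_i/w_j)·(f_i(x)/f_j(x)).
Normal densities:
  p_I = (1/(1.11·√(2π)))·exp(−(13.5−9.71)²/(2·1.11²)) = 0.359407·exp(-5.82911) = 0.0010569
  p_II = (1/(1.09·√(2π)))·exp(−(13.5−11.34)²/(2·1.09²)) = 0.366002·exp(-1.96347) = 0.0513758
  p_III = (1/(1.42·√(2π)))·exp(−(13.5−13.67)²/(2·1.42²)) = 0.280945·exp(-0.00717) = 0.278939
  p_IV = (1/(0.96·√(2π)))·exp(−(13.5−20.19)²/(2·0.96²)) = 0.415565·exp(-24.28174) = 1.18362e-11
Posterior odds = (w_III·p_III) / (w_II·p_II) = (0.27·0.278939) / (0.22·0.0513758) = 0.0753136 / 0.0113027 ≈ 6.663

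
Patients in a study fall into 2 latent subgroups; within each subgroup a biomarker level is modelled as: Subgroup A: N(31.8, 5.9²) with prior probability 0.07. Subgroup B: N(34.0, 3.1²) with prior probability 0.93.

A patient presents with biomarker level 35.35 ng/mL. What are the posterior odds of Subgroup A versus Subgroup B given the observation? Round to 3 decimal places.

0.036

Posterior odds = (P(Z=i) f_i(x)) / (P(Z=j) f_j(x)); the normalising sum cancels.
Evaluate each component's likelihood at the observed value:
  f_A = 0.0564213
  f_B = 0.117049
Posterior odds = (P(Z=A)·f_A) / (P(Z=B)·f_B) = (0.07·0.0564213) / (0.93·0.117049) = 0.00394949 / 0.108855 ≈ 0.036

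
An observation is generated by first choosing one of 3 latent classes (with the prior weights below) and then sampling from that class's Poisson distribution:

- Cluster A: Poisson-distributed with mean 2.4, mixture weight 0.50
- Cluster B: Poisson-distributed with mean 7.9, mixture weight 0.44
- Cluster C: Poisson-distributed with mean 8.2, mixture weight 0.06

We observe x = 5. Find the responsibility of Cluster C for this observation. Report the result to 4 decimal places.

P(component k | x) = P(Z=k)·f_k(x) / marginal(x), where marginal(x) = Σ_j P(Z=j)·f_j(x).
Poisson probabilities:
  L_A = 0.0601961
  L_B = 0.0950666
  L_C = 0.0848542
Weight by the priors:
  P(Z=A)·L_A = 0.50 × 0.0601961 = 0.030098
  P(Z=B)·L_B = 0.44 × 0.0950666 = 0.0418293
  P(Z=C)·L_C = 0.06 × 0.0848542 = 0.00509125
Denominator: 0.030098 + 0.0418293 + 0.00509125 = 0.0770186
P(Cluster C | 5) ≈ 0.0661

0.0661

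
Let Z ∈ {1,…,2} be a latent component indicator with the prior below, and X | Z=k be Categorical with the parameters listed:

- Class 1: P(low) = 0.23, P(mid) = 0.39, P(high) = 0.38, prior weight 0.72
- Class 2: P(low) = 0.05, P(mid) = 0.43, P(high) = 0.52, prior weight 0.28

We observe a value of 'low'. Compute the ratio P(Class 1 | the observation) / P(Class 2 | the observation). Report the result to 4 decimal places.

The posterior odds equal the prior odds times the likelihood ratio: (π_i/π_j)·(f_i(x)/f_j(x)).
Categorical probabilities:
  f_1 = P(low | comp) = 0.23
  f_2 = P(low | comp) = 0.05
0.1656 / 0.014 ≈ 11.8286

11.8286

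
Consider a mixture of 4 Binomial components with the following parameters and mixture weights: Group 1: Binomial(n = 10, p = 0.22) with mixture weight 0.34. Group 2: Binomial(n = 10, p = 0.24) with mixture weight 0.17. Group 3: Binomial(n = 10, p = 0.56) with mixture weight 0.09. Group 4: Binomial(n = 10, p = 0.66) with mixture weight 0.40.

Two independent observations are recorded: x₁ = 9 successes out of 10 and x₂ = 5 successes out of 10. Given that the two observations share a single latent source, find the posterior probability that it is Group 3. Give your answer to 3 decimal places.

0.096

Posterior ∝ prior × likelihood, so P(k | x) ∝ π_k f_k(x); normalise over all components.
Since both observations come from the same component, the likelihood for component k is f_k(x₁)·f_k(x₂).
  f_1 = [9.4167e-06] × [0.0374962] = 3.5309e-07
  f_2 = [2.00777e-05] × [0.0508774] = 1.0215e-06
  f_3 = [0.0238311] × [0.228878] = 0.00545443
  f_4 = [0.0807931] × [0.143389] = 0.0115848
Weight by the priors:
  π_1·f_1 = 0.34 × 3.5309e-07 = 1.20051e-07
  π_2·f_2 = 0.17 × 1.0215e-06 = 1.73655e-07
  π_3·f_3 = 0.09 × 0.00545443 = 0.000490898
  π_4·f_4 = 0.40 × 0.0115848 = 0.00463393
Evidence: 1.20051e-07 + 1.73655e-07 + 0.000490898 + 0.00463393 = 0.00512512
So the posterior for Group 3 is 0.000490898 / 0.00512512 ≈ 0.096.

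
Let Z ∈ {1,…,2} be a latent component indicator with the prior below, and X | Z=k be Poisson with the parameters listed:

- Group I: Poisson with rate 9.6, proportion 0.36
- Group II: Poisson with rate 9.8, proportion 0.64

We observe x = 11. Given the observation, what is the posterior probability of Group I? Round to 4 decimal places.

0.3538

P(component k | x) = w_k·f_k(x) / marginal(x), where marginal(x) = Σ_j w_j·f_j(x).
Evaluate each component's likelihood at the observed value:
  L_I = e^(−9.6)·9.6^11/11! = 0.108293
  L_II = e^(−9.8)·9.8^11/11! = 0.111236
Multiply by the mixture weights:
  w_I·L_I = 0.36 × 0.108293 = 0.0389855
  w_II·L_II = 0.64 × 0.111236 = 0.071191
Denominator: 0.0389855 + 0.071191 = 0.110177
P(Group I | data) = 0.0389855 / 0.110177 ≈ 0.3538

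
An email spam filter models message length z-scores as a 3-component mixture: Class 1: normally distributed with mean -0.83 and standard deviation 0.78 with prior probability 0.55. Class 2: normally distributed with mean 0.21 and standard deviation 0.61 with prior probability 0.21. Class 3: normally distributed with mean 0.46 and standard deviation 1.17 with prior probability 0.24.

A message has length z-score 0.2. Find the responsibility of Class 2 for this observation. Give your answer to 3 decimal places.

P(component k | x) = P(Z=k)·f_k(x) / marginal(x), where marginal(x) = Σ_j P(Z=j)·f_j(x).
Evaluate each component's likelihood at the observed value:
  L_1 = (1/(0.78·√(2π)))·exp(−(0.2−-0.83)²/(2·0.78²)) = 0.511464·exp(-0.87188) = 0.213877
  L_2 = (1/(0.61·√(2π)))·exp(−(0.2−0.21)²/(2·0.61²)) = 0.654004·exp(-0.00013) = 0.653916
  L_3 = (1/(1.17·√(2π)))·exp(−(0.2−0.46)²/(2·1.17²)) = 0.340976·exp(-0.02469) = 0.33266
Multiply by the mixture weights:
  P(Z=1)·L_1 = 0.55 × 0.213877 = 0.117632
  P(Z=2)·L_2 = 0.21 × 0.653916 = 0.137322
  P(Z=3)·L_3 = 0.24 × 0.33266 = 0.0798385
Denominator: 0.117632 + 0.137322 + 0.0798385 = 0.334793
So the posterior for Class 2 is 0.137322 / 0.334793 ≈ 0.410.

0.410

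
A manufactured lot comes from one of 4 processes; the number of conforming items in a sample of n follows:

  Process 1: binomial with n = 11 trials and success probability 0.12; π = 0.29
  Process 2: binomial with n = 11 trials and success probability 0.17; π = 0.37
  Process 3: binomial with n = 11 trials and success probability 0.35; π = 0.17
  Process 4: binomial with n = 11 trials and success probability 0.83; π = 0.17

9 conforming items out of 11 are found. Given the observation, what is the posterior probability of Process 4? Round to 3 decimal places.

0.994

Apply Bayes' rule: the posterior for each component is proportional to its prior times its likelihood at x.
Evaluate each component's likelihood at the observed value:
  p_1 = 2.19765e-07
  p_2 = 4.49324e-06
  p_3 = 0.00183148
  p_4 = 0.297142
Prior × likelihood for each component:
  π_1·p_1 = 0.29 × 2.19765e-07 = 6.3732e-08
  π_2·p_2 = 0.37 × 4.49324e-06 = 1.6625e-06
  π_3·p_3 = 0.17 × 0.00183148 = 0.000311351
  π_4·p_4 = 0.17 × 0.297142 = 0.0505141
Evidence: 6.3732e-08 + 1.6625e-06 + 0.000311351 + 0.0505141 = 0.0508271
P(Process 4 | x) = 0.0505141 / 0.0508271 ≈ 0.994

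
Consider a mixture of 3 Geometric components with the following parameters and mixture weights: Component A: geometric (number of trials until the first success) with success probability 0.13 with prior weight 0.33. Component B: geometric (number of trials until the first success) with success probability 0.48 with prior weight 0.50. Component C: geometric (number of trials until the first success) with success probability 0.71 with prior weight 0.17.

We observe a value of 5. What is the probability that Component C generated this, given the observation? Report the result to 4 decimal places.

Posterior ∝ prior × likelihood, so P(k | x) ∝ P(Z=k) f_k(x); normalise over all components.
Evaluate each component's likelihood at the observed value:
  f_A = 0.0744767
  f_B = 0.0350958
  f_C = 0.0050217
Multiply by the mixture weights:
  P(Z=A)·f_A = 0.33 × 0.0744767 = 0.0245773
  P(Z=B)·f_B = 0.50 × 0.0350958 = 0.0175479
  P(Z=C)·f_C = 0.17 × 0.0050217 = 0.000853688
Normaliser: 0.0245773 + 0.0175479 + 0.000853688 = 0.0429789
P(Component C | the observation) ≈ 0.0199

0.0199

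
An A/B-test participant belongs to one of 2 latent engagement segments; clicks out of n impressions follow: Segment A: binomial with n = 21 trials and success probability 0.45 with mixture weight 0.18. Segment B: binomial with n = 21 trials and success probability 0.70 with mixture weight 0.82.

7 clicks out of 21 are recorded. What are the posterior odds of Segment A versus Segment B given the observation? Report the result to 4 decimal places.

Only the two components matter; the odds are (w_i f_i(x)) / (w_j f_j(x)).
Component likelihoods at x = 7 clicks out of 21:
  f_A = 0.100709
  f_B = 0.000458025
0.0181277 / 0.00037558 ≈ 48.2659

48.2659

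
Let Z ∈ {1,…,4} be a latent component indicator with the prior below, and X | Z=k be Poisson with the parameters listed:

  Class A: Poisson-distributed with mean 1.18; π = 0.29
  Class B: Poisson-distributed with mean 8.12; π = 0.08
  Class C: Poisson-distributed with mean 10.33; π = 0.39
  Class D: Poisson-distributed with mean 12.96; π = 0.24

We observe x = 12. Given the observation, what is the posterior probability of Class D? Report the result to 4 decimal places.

By Bayes' theorem, P(k | x) = w_k f_k(x) / Σ_j w_j f_j(x).
Poisson probabilities:
  p_A = 4.67498e-09
  p_B = 0.0510345
  p_C = 0.100602
  p_D = 0.110272
Multiply by the mixture weights:
  w_A·p_A = 0.29 × 4.67498e-09 = 1.35574e-09
  w_B·p_B = 0.08 × 0.0510345 = 0.00408276
  w_C·p_C = 0.39 × 0.100602 = 0.0392346
  w_D·p_D = 0.24 × 0.110272 = 0.0264654
Evidence: 1.35574e-09 + 0.00408276 + 0.0392346 + 0.0264654 = 0.0697827
Responsibility of Class D: 0.0264654 / 0.0697827 ≈ 0.3793

0.3793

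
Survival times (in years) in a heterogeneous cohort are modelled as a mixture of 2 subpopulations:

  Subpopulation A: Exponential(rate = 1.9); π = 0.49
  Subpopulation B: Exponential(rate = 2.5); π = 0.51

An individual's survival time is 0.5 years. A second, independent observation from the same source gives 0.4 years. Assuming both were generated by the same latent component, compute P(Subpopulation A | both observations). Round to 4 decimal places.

Posterior ∝ prior × likelihood, so P(k | x) ∝ π_k f_k(x); normalise over all components.
Since both observations come from the same component, the likelihood for component k is f_k(x₁)·f_k(x₂).
  f_A = [1.9·e^(−1.9·0.5) = 1.9·e^(−0.9500) = 0.734808] × [0.888566] = 0.652926
  f_B = [2.5·e^(−2.5·0.5) = 2.5·e^(−1.2500) = 0.716262] × [0.919699] = 0.658745
Unnormalised posteriors:
  π_A·f_A = 0.49 × 0.652926 = 0.319934
  π_B·f_B = 0.51 × 0.658745 = 0.33596
Normaliser: 0.319934 + 0.33596 = 0.655894
So the posterior for Subpopulation A is 0.319934 / 0.655894 ≈ 0.4878.

0.4878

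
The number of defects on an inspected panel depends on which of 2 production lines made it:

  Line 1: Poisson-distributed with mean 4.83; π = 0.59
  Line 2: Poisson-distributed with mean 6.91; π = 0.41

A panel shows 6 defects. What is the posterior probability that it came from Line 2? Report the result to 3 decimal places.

By Bayes' theorem, P(k | x) = π_k f_k(x) / Σ_j π_j f_j(x).
Component likelihoods at x = 6 defects:
  p_1 = e^(−4.83)·4.83^6/6! = 0.140834
  p_2 = e^(−6.91)·6.91^6/6! = 0.150855
Unnormalised posteriors:
  π_1·p_1 = 0.59 × 0.140834 = 0.0830921
  π_2·p_2 = 0.41 × 0.150855 = 0.0618507
Denominator: 0.0830921 + 0.0618507 = 0.144943
So the posterior for Line 2 is 0.0618507 / 0.144943 ≈ 0.427.

0.427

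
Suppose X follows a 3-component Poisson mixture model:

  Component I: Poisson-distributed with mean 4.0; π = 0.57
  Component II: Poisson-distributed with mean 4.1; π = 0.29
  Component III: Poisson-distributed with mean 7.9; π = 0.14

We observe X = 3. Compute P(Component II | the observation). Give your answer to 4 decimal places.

0.3232

Apply Bayes' rule: the posterior for each component is proportional to its prior times its likelihood at x.
Poisson probabilities:
  p_I = 0.195367
  p_II = 0.190368
  p_III = 0.0304652
Weight by the priors:
  π_I·p_I = 0.57 × 0.195367 = 0.111359
  π_II·p_II = 0.29 × 0.190368 = 0.0552066
  π_III·p_III = 0.14 × 0.0304652 = 0.00426512
Sum: 0.111359 + 0.0552066 + 0.00426512 = 0.170831
So the posterior for Component II is 0.0552066 / 0.170831 ≈ 0.3232.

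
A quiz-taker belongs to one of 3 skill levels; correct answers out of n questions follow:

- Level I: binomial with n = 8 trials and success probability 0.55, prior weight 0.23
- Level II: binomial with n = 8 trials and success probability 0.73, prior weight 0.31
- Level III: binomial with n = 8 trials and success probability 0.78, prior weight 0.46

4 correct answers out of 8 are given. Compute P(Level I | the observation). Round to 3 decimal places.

0.499

Apply Bayes' rule: the posterior for each component is proportional to its prior times its likelihood at x.
Component likelihoods at x = 4 correct answers out of 8:
  L_I = C(8,4)·0.55^4·0.45^4 = 70·0.0915063·0.0410062 = 0.262663
  L_II = C(8,4)·0.73^4·0.27^4 = 70·0.283982·0.00531441 = 0.105644
  L_III = C(8,4)·0.78^4·0.22^4 = 70·0.370151·0.00234256 = 0.060697
Prior × likelihood for each component:
  π_I·L_I = 0.23 × 0.262663 = 0.0604125
  π_II·L_II = 0.31 × 0.105644 = 0.0327496
  π_III·L_III = 0.46 × 0.060697 = 0.0279206
Marginal: 0.0604125 + 0.0327496 + 0.0279206 = 0.121083
P(Level I | x) = 0.0604125 / 0.121083 ≈ 0.499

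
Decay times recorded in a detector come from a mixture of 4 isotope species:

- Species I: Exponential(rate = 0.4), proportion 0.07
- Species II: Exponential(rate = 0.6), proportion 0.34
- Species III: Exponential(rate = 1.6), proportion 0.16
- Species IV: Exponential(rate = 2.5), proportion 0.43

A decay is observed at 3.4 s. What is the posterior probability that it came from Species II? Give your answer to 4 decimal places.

By Bayes' theorem, P(k | x) = π_k f_k(x) / Σ_j π_j f_j(x).
Component likelihoods at x = 3.4 s:
  L_I = 0.4·e^(−0.4·3.4) = 0.4·e^(−1.3600) = 0.102664
  L_II = 0.6·e^(−0.6·3.4) = 0.6·e^(−2.0400) = 0.0780172
  L_III = 1.6·e^(−1.6·3.4) = 1.6·e^(−5.4400) = 0.00694317
  L_IV = 2.5·e^(−2.5·3.4) = 2.5·e^(−8.5000) = 0.000508671
Prior × likelihood for each component:
  π_I·L_I = 0.07 × 0.102664 = 0.0071865
  π_II·L_II = 0.34 × 0.0780172 = 0.0265259
  π_III·L_III = 0.16 × 0.00694317 = 0.00111091
  π_IV·L_IV = 0.43 × 0.000508671 = 0.000218728
Marginal: 0.0071865 + 0.0265259 + 0.00111091 + 0.000218728 = 0.035042
So the posterior for Species II is 0.0265259 / 0.035042 ≈ 0.7570.

0.7570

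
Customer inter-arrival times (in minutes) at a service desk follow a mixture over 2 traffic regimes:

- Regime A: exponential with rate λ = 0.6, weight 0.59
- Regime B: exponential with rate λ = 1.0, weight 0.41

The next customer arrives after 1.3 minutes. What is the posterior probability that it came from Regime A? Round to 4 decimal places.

The responsibility of component k is π_k f_k(x) divided by Σ_j π_j f_j(x).
Component likelihoods at x = 1.3 minutes:
  f_A = 0.6·e^(−0.6·1.3) = 0.6·e^(−0.7800) = 0.275044
  f_B = 1.0·e^(−1.0·1.3) = 1.0·e^(−1.3000) = 0.272532
Weight by the priors:
  π_A·f_A = 0.59 × 0.275044 = 0.162276
  π_B·f_B = 0.41 × 0.272532 = 0.111738
Evidence: 0.162276 + 0.111738 = 0.274014
So the posterior for Regime A is 0.162276 / 0.274014 ≈ 0.5922.

0.5922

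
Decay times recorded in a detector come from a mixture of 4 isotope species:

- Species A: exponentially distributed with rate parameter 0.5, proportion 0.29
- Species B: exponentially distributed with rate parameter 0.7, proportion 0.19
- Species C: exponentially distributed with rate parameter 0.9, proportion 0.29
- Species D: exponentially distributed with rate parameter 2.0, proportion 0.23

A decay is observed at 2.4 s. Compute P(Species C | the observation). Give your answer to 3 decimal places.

Posterior ∝ prior × likelihood, so P(k | x) ∝ π_k f_k(x); normalise over all components.
Component likelihoods at x = 2.4 s:
  f_A = 0.5·e^(−0.5·2.4) = 0.5·e^(−1.2000) = 0.150597
  f_B = 0.7·e^(−0.7·2.4) = 0.7·e^(−1.6800) = 0.130462
  f_C = 0.9·e^(−0.9·2.4) = 0.9·e^(−2.1600) = 0.103793
  f_D = 2.0·e^(−2.0·2.4) = 2.0·e^(−4.8000) = 0.0164595
Multiply by the mixture weights:
  π_A·f_A = 0.29 × 0.150597 = 0.0436732
  π_B·f_B = 0.19 × 0.130462 = 0.0247877
  π_C·f_C = 0.29 × 0.103793 = 0.0300999
  π_D·f_D = 0.23 × 0.0164595 = 0.00378568
Normaliser: 0.0436732 + 0.0247877 + 0.0300999 + 0.00378568 = 0.102346
P(Species C | 2.4 s) = 0.0300999 / 0.102346 ≈ 0.294

0.294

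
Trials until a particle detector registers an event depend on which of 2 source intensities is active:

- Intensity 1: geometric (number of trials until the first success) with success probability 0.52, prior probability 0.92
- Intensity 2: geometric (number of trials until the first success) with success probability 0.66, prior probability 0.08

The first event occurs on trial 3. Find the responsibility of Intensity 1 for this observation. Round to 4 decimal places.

Apply Bayes' rule: the posterior for each component is proportional to its prior times its likelihood at x.
Evaluate each component's likelihood at the observed value:
  p_1 = 0.52·(1−0.52)^2 = 0.52·0.2304 = 0.119808
  p_2 = 0.66·(1−0.66)^2 = 0.66·0.1156 = 0.076296
Unnormalised posteriors:
  π_1·p_1 = 0.92 × 0.119808 = 0.110223
  π_2·p_2 = 0.08 × 0.076296 = 0.00610368
Evidence: 0.110223 + 0.00610368 = 0.116327
P(Intensity 1 | data) = 0.110223 / 0.116327 ≈ 0.9475

0.9475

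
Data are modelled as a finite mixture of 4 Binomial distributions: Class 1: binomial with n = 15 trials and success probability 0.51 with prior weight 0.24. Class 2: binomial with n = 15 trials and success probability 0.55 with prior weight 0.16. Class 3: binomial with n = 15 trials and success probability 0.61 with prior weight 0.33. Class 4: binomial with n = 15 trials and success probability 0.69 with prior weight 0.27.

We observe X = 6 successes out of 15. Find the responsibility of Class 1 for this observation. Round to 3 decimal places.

0.473

Posterior ∝ prior × likelihood, so P(k | x) ∝ π_k f_k(x); normalise over all components.
Component likelihoods at x = 6 successes out of 15:
  f_1 = C(15,6)·0.51^6·0.49^9 = 5005·0.0175963·0.00162841 = 0.143413
  f_2 = C(15,6)·0.55^6·0.45^9 = 5005·0.0276806·0.000756681 = 0.104832
  f_3 = C(15,6)·0.61^6·0.39^9 = 5005·0.0515204·0.000208728 = 0.0538226
  f_4 = C(15,6)·0.69^6·0.31^9 = 5005·0.107918·2.64396e-05 = 0.0142808
Unnormalised posteriors:
  π_1·f_1 = 0.24 × 0.143413 = 0.0344192
  π_2·f_2 = 0.16 × 0.104832 = 0.0167731
  π_3·f_3 = 0.33 × 0.0538226 = 0.0177615
  π_4·f_4 = 0.27 × 0.0142808 = 0.00385583
Denominator: 0.0344192 + 0.0167731 + 0.0177615 + 0.00385583 = 0.0728096
Responsibility of Class 1: 0.0344192 / 0.0728096 ≈ 0.473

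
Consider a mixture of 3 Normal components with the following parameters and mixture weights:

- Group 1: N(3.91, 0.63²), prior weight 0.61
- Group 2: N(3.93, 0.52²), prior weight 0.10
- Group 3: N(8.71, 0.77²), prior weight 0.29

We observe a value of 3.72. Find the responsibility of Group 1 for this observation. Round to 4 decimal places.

Posterior ∝ prior × likelihood, so P(k | x) ∝ w_k f_k(x); normalise over all components.
Normal densities:
  p_1 = (1/(0.63·√(2π)))·exp(−(3.72−3.91)²/(2·0.63²)) = 0.633242·exp(-0.04548) = 0.605089
  p_2 = (1/(0.52·√(2π)))·exp(−(3.72−3.93)²/(2·0.52²)) = 0.767197·exp(-0.08155) = 0.707118
  p_3 = (1/(0.77·√(2π)))·exp(−(3.72−8.71)²/(2·0.77²)) = 0.518107·exp(-20.99857) = 3.93421e-10
Unnormalised posteriors:
  w_1·p_1 = 0.61 × 0.605089 = 0.369104
  w_2·p_2 = 0.10 × 0.707118 = 0.0707118
  w_3·p_3 = 0.29 × 3.93421e-10 = 1.14092e-10
Marginal: 0.369104 + 0.0707118 + 1.14092e-10 = 0.439816
Responsibility of Group 1: 0.369104 / 0.439816 ≈ 0.8392

0.8392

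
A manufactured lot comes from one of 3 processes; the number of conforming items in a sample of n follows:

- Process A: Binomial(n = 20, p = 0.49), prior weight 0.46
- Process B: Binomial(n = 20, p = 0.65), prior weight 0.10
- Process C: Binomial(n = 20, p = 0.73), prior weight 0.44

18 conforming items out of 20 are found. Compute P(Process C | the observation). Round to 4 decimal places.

Apply Bayes' rule: the posterior for each component is proportional to its prior times its likelihood at x.
Evaluate each component's likelihood at the observed value:
  L_A = C(20,18)·0.49^18·0.51^2 = 190·2.65173e-06·0.2601 = 0.000131046
  L_B = C(20,18)·0.65^18·0.35^2 = 190·0.000428983·0.1225 = 0.00998459
  L_C = C(20,18)·0.73^18·0.27^2 = 190·0.00346586·0.0729 = 0.0480057
Prior × likelihood for each component:
  w_A·L_A = 0.46 × 0.000131046 = 6.02811e-05
  w_B·L_B = 0.10 × 0.00998459 = 0.000998459
  w_C·L_C = 0.44 × 0.0480057 = 0.0211225
Normaliser: 6.02811e-05 + 0.000998459 + 0.0211225 = 0.0221812
P(Process C | x) ≈ 0.9523

0.9523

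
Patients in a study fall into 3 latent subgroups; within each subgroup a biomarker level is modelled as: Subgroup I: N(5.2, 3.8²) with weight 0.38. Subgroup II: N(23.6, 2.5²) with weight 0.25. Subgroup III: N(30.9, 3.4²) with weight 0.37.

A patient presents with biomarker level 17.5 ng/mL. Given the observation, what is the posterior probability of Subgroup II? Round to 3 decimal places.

Posterior ∝ prior × likelihood, so P(k | x) ∝ w_k f_k(x); normalise over all components.
Evaluate each component's likelihood at the observed value:
  L_I = 0.000557241
  L_II = 0.00813134
  L_III = 4.97177e-05
Multiply by the mixture weights:
  w_I·L_I = 0.38 × 0.000557241 = 0.000211752
  w_II·L_II = 0.25 × 0.00813134 = 0.00203284
  w_III·L_III = 0.37 × 4.97177e-05 = 1.83955e-05
Denominator: 0.000211752 + 0.00203284 + 1.83955e-05 = 0.00226298
So the posterior for Subgroup II is 0.00203284 / 0.00226298 ≈ 0.898.

0.898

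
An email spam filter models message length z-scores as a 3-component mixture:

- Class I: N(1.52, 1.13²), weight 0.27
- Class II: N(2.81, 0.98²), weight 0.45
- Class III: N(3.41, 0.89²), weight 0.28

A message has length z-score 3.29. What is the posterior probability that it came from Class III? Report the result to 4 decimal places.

The responsibility of component k is P(Z=k) f_k(x) divided by Σ_j P(Z=j) f_j(x).
Component likelihoods at x = 3.29:
  f_I = (1/(1.13·√(2π)))·exp(−(3.29−1.52)²/(2·1.13²)) = 0.353046·exp(-1.22676) = 0.103528
  f_II = (1/(0.98·√(2π)))·exp(−(3.29−2.81)²/(2·0.98²)) = 0.407084·exp(-0.11995) = 0.361069
  f_III = (1/(0.89·√(2π)))·exp(−(3.29−3.41)²/(2·0.89²)) = 0.448250·exp(-0.00909) = 0.444194
Multiply by the mixture weights:
  P(Z=I)·f_I = 0.27 × 0.103528 = 0.0279525
  P(Z=II)·f_II = 0.45 × 0.361069 = 0.162481
  P(Z=III)·f_III = 0.28 × 0.444194 = 0.124374
Normaliser: 0.0279525 + 0.162481 + 0.124374 = 0.314808
P(Class III | x) ≈ 0.3951

0.3951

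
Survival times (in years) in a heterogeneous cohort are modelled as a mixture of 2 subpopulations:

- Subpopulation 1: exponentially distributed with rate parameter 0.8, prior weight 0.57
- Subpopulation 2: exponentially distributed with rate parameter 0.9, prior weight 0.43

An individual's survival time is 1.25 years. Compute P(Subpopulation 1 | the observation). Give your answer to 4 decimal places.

By Bayes' theorem, P(k | x) = w_k f_k(x) / Σ_j w_j f_j(x).
Exponential densities:
  p_1 = 0.294304
  p_2 = 0.292187
Weight by the priors:
  w_1·p_1 = 0.57 × 0.294304 = 0.167753
  w_2·p_2 = 0.43 × 0.292187 = 0.125641
Denominator: 0.167753 + 0.125641 = 0.293394
So the posterior for Subpopulation 1 is 0.167753 / 0.293394 ≈ 0.5718.

0.5718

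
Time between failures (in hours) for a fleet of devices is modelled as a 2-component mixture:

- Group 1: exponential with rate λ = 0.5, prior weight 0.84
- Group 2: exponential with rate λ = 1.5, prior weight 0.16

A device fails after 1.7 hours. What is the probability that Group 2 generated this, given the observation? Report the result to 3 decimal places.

Apply Bayes' rule: the posterior for each component is proportional to its prior times its likelihood at x.
Exponential densities:
  f_1 = 0.5·e^(−0.5·1.7) = 0.5·e^(−0.8500) = 0.213707
  f_2 = 1.5·e^(−1.5·1.7) = 1.5·e^(−2.5500) = 0.117122
Prior × likelihood for each component:
  π_1·f_1 = 0.84 × 0.213707 = 0.179514
  π_2·f_2 = 0.16 × 0.117122 = 0.0187396
Normaliser: 0.179514 + 0.0187396 = 0.198254
So the posterior for Group 2 is 0.0187396 / 0.198254 ≈ 0.095.

0.095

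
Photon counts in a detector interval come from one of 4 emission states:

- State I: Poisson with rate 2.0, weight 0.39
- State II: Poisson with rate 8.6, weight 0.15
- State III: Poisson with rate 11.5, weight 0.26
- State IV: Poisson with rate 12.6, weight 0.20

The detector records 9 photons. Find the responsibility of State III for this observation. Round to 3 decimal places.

0.425

P(component k | x) = π_k·f_k(x) / marginal(x), where marginal(x) = Σ_j π_j·f_j(x).
Evaluate each component's likelihood at the observed value:
  L_I = e^(−2.0)·2.0^9/9! = 0.000190949
  L_II = e^(−8.6)·8.6^9/9! = 0.130554
  L_III = e^(−11.5)·11.5^9/9! = 0.0982044
  L_IV = e^(−12.6)·12.6^9/9! = 0.0743809
Prior × likelihood for each component:
  π_I·L_I = 0.39 × 0.000190949 = 7.44702e-05
  π_II·L_II = 0.15 × 0.130554 = 0.0195831
  π_III·L_III = 0.26 × 0.0982044 = 0.0255331
  π_IV·L_IV = 0.20 × 0.0743809 = 0.0148762
Sum: 7.44702e-05 + 0.0195831 + 0.0255331 + 0.0148762 = 0.0600669
P(State III | 9 photons) = 0.0255331 / 0.0600669 ≈ 0.425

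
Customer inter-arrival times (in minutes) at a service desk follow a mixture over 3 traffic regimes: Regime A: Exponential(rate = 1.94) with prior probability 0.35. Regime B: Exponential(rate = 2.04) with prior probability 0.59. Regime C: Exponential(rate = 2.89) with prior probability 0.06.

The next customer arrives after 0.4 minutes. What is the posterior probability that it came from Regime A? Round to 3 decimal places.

0.347

Apply Bayes' rule: the posterior for each component is proportional to its prior times its likelihood at x.
Evaluate each component's likelihood at the observed value:
  L_A = 0.892872
  L_B = 0.902082
  L_C = 0.909606
Weight by the priors:
  π_A·L_A = 0.35 × 0.892872 = 0.312505
  π_B·L_B = 0.59 × 0.902082 = 0.532228
  π_C·L_C = 0.06 × 0.909606 = 0.0545764
Marginal: 0.312505 + 0.532228 + 0.0545764 = 0.89931
So the posterior for Regime A is 0.312505 / 0.89931 ≈ 0.347.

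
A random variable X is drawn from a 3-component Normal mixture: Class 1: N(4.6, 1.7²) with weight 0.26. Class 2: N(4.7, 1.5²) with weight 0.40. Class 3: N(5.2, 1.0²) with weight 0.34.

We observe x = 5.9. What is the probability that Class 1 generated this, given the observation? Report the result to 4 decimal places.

0.1989

P(component k | x) = P(Z=k)·f_k(x) / marginal(x), where marginal(x) = Σ_j P(Z=j)·f_j(x).
Normal densities:
  L_1 = 0.175178
  L_2 = 0.193128
  L_3 = 0.312254
Prior × likelihood for each component:
  P(Z=1)·L_1 = 0.26 × 0.175178 = 0.0455462
  P(Z=2)·L_2 = 0.40 × 0.193128 = 0.0772511
  P(Z=3)·L_3 = 0.34 × 0.312254 = 0.106166
Sum: 0.0455462 + 0.0772511 + 0.106166 = 0.228964
P(Class 1 | 5.9) = 0.0455462 / 0.228964 ≈ 0.1989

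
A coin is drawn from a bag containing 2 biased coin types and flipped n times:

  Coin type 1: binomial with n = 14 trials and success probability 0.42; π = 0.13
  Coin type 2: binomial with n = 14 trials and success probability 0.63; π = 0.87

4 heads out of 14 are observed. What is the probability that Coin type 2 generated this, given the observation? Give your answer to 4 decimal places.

0.2744

Apply Bayes' rule: the posterior for each component is proportional to its prior times its likelihood at x.
Component likelihoods at x = 4 heads out of 14:
  p_1 = C(14,4)·0.42^4·0.58^10 = 1001·0.031117·0.00430804 = 0.134187
  p_2 = C(14,4)·0.63^4·0.37^10 = 1001·0.15753·4.80858e-05 = 0.00758252
Multiply by the mixture weights:
  w_1·p_1 = 0.13 × 0.134187 = 0.0174443
  w_2·p_2 = 0.87 × 0.00758252 = 0.00659679
Marginal: 0.0174443 + 0.00659679 = 0.0240411
Responsibility of Coin type 2: 0.00659679 / 0.0240411 ≈ 0.2744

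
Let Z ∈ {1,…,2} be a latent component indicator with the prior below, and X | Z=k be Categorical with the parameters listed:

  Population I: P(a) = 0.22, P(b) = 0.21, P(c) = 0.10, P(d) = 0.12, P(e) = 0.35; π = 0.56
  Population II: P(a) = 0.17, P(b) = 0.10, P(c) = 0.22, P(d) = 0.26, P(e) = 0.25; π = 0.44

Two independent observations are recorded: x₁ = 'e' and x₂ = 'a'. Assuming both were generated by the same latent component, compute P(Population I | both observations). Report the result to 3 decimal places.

By Bayes' theorem, P(k | x) = π_k f_k(x) / Σ_j π_j f_j(x).
Since both observations come from the same component, the likelihood for component k is f_k(x₁)·f_k(x₂).
  f_I = [0.35] × [0.22] = 0.077
  f_II = [0.25] × [0.17] = 0.0425
Unnormalised posteriors:
  π_I·f_I = 0.56 × 0.077 = 0.04312
  π_II·f_II = 0.44 × 0.0425 = 0.0187
Sum: 0.04312 + 0.0187 = 0.06182
Responsibility of Population I: 0.04312 / 0.06182 ≈ 0.698

0.698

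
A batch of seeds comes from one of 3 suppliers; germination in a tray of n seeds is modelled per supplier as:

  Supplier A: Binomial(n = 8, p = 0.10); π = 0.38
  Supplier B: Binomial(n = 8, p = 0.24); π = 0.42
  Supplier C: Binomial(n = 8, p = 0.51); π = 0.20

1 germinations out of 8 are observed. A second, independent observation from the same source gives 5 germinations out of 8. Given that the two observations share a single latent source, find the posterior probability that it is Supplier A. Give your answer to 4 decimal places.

P(component k | x) = P(Z=k)·f_k(x) / marginal(x), where marginal(x) = Σ_j P(Z=j)·f_j(x).
Since both observations come from the same component, the likelihood for component k is f_k(x₁)·f_k(x₂).
  f_A = [0.382638] × [0.00040824] = 0.000156208
  f_B = [0.281188] × [0.0195742] = 0.00550404
  f_C = [0.0276715] × [0.227315] = 0.00629013
Weight by the priors:
  P(Z=A)·f_A = 0.38 × 0.000156208 = 5.9359e-05
  P(Z=B)·f_B = 0.42 × 0.00550404 = 0.0023117
  P(Z=C)·f_C = 0.20 × 0.00629013 = 0.00125803
Evidence: 5.9359e-05 + 0.0023117 + 0.00125803 = 0.00362908
So the posterior for Supplier A is 5.9359e-05 / 0.00362908 ≈ 0.0164.

0.0164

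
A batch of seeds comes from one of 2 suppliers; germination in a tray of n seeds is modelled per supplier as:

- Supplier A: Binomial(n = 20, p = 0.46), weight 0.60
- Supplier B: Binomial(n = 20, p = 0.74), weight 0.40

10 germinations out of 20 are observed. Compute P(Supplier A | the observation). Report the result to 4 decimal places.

0.9507

Apply Bayes' rule: the posterior for each component is proportional to its prior times its likelihood at x.
Binomial probabilities:
  f_A = C(20,10)·0.46^10·0.54^10 = 184756·0.000424207·0.00210833 = 0.16524
  f_B = C(20,10)·0.74^10·0.26^10 = 184756·0.0492399·1.41167e-06 = 0.0128425
Weight by the priors:
  π_A·f_A = 0.60 × 0.16524 = 0.0991438
  π_B·f_B = 0.40 × 0.0128425 = 0.005137
Denominator: 0.0991438 + 0.005137 = 0.104281
So the posterior for Supplier A is 0.0991438 / 0.104281 ≈ 0.9507.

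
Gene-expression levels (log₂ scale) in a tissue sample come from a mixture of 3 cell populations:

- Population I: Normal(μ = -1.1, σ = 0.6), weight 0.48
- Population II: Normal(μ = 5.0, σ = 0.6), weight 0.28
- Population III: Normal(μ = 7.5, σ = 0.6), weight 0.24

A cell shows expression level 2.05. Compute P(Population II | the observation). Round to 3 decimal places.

0.761

Apply Bayes' rule: the posterior for each component is proportional to its prior times its likelihood at x.
Evaluate each component's likelihood at the observed value:
  p_I = 6.88078e-07
  p_II = 3.74564e-06
  p_III = 8.06498e-19
Weight by the priors:
  π_I·p_I = 0.48 × 6.88078e-07 = 3.30278e-07
  π_II·p_II = 0.28 × 3.74564e-06 = 1.04878e-06
  π_III·p_III = 0.24 × 8.06498e-19 = 1.9356e-19
Denominator: 3.30278e-07 + 1.04878e-06 + 1.9356e-19 = 1.37906e-06
P(Population II | 2.05) ≈ 0.761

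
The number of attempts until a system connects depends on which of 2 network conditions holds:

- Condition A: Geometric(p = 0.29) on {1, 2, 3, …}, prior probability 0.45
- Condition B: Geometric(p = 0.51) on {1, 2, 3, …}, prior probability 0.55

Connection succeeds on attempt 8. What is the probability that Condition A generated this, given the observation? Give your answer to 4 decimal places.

By Bayes' theorem, P(k | x) = π_k f_k(x) / Σ_j π_j f_j(x).
Geometric probabilities:
  p_A = 0.29·(1−0.29)^7 = 0.29·0.0909512 = 0.0263758
  p_B = 0.51·(1−0.51)^7 = 0.51·0.00678223 = 0.00345894
Prior × likelihood for each component:
  π_A·p_A = 0.45 × 0.0263758 = 0.0118691
  π_B·p_B = 0.55 × 0.00345894 = 0.00190242
Evidence: 0.0118691 + 0.00190242 = 0.0137715
P(Condition A | x) = 0.0118691 / 0.0137715 ≈ 0.8619

0.8619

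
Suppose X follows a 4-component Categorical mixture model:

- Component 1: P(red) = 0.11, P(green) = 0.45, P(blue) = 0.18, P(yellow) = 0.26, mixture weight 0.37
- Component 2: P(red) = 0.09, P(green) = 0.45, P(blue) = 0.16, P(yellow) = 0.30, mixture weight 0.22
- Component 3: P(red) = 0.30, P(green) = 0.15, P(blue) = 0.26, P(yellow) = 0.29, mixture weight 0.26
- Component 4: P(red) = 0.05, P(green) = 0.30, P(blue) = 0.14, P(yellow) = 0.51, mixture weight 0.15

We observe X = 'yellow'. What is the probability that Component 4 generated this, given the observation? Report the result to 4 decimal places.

P(component k | x) = π_k·f_k(x) / marginal(x), where marginal(x) = Σ_j π_j·f_j(x).
Categorical probabilities:
  p_1 = 0.26
  p_2 = 0.3
  p_3 = 0.29
  p_4 = 0.51
Prior × likelihood for each component:
  π_1·p_1 = 0.37 × 0.26 = 0.0962
  π_2·p_2 = 0.22 × 0.3 = 0.066
  π_3·p_3 = 0.26 × 0.29 = 0.0754
  π_4·p_4 = 0.15 × 0.51 = 0.0765
Denominator: 0.0962 + 0.066 + 0.0754 + 0.0765 = 0.3141
P(Component 4 | x) ≈ 0.2436

0.2436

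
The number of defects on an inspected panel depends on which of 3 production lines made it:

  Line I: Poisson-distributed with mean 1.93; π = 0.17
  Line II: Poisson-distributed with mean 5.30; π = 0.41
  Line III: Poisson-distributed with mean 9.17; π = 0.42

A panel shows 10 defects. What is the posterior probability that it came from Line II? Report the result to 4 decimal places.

0.1629

Posterior ∝ prior × likelihood, so P(k | x) ∝ π_k f_k(x); normalise over all components.
Component likelihoods at x = 10 defects:
  L_I = 2.86828e-05
  L_II = 0.0240566
  L_III = 0.120628
Weight by the priors:
  π_I·L_I = 0.17 × 2.86828e-05 = 4.87608e-06
  π_II·L_II = 0.41 × 0.0240566 = 0.00986322
  π_III·L_III = 0.42 × 0.120628 = 0.050664
Marginal: 4.87608e-06 + 0.00986322 + 0.050664 = 0.0605321
P(Line II | x) ≈ 0.1629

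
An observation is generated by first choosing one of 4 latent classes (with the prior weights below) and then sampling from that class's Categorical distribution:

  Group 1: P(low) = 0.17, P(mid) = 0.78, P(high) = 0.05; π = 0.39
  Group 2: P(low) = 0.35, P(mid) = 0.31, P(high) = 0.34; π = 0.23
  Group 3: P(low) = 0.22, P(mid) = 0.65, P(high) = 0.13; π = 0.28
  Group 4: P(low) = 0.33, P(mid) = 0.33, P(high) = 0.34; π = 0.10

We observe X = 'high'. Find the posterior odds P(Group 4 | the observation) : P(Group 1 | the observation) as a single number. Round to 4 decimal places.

Since P(k|x) ∝ π_k f_k(x), the posterior odds are π_i f_i(x) / (π_j f_j(x)).
Component likelihoods at x = 'high':
  p_1 = P(high | comp) = 0.05
  p_2 = P(high | comp) = 0.34
  p_3 = P(high | comp) = 0.13
  p_4 = P(high | comp) = 0.34
Odds = (0.10/0.39) × (0.34/0.05) = 0.25641 × 6.8 ≈ 1.7436

1.7436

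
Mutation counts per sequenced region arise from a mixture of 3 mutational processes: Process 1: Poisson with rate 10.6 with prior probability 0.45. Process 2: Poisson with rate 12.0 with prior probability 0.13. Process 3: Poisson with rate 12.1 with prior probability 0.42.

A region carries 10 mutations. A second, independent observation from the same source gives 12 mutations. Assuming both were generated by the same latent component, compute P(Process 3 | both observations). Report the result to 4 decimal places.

Posterior ∝ prior × likelihood, so P(k | x) ∝ π_k f_k(x); normalise over all components.
Since both observations come from the same component, the likelihood for component k is f_k(x₁)·f_k(x₂).
  p_1 = [0.122963] × [0.104668] = 0.0128702
  p_2 = [0.104837] × [0.114368] = 0.01199
  p_3 = [0.103069] × [0.114321] = 0.0117829
Multiply by the mixture weights:
  π_1·p_1 = 0.45 × 0.0128702 = 0.0057916
  π_2·p_2 = 0.13 × 0.01199 = 0.0015587
  π_3·p_3 = 0.42 × 0.0117829 = 0.00494881
Sum: 0.0057916 + 0.0015587 + 0.00494881 = 0.0122991
P(Process 3 | x₁, x₂) ≈ 0.4024

0.4024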